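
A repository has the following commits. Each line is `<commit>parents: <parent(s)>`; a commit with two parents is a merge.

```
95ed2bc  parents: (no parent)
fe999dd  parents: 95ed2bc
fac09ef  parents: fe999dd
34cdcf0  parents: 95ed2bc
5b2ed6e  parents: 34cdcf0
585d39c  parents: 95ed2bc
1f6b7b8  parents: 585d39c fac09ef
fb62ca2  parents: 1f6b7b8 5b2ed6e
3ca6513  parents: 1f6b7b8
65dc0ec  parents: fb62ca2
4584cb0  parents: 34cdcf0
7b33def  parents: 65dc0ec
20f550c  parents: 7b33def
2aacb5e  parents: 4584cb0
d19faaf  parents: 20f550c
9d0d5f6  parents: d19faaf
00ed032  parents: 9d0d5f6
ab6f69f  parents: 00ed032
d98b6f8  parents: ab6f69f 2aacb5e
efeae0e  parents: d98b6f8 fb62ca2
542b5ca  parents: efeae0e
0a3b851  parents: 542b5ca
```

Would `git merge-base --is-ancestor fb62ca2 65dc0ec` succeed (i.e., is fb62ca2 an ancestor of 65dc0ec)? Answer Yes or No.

Ancestors of 65dc0ec (commits reachable by following parents): {1f6b7b8, 34cdcf0, 585d39c, 5b2ed6e, 65dc0ec, 95ed2bc, fac09ef, fb62ca2, fe999dd}.
fb62ca2 is in that set, so it is an ancestor of 65dc0ec.

Yes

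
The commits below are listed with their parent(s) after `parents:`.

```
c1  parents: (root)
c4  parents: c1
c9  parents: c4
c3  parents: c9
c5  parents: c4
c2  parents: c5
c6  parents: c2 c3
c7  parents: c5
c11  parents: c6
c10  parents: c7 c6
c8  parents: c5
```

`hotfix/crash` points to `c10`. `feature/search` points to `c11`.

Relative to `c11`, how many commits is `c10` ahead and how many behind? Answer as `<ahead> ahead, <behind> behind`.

2 ahead, 1 behind

Reachable from c10: {c1, c10, c2, c3, c4, c5, c6, c7, c9}.
Reachable from c11: {c1, c11, c2, c3, c4, c5, c6, c9}.
Only in c10's history (ahead): {c10, c7} — 2.
Only in c11's history (behind): {c11} — 1.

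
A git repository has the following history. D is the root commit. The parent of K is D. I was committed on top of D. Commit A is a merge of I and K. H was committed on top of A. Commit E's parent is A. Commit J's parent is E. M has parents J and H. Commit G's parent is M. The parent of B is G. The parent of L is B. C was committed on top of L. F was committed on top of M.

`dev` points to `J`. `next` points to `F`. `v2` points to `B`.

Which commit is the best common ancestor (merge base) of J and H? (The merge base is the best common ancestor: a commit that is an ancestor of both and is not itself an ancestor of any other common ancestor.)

A

Ancestors of J: {A, D, E, I, J, K}.
Ancestors of H: {A, D, H, I, K}.
Common ancestors: {A, D, I, K}.
Among these, A is not an ancestor of any other common ancestor — it is the merge base.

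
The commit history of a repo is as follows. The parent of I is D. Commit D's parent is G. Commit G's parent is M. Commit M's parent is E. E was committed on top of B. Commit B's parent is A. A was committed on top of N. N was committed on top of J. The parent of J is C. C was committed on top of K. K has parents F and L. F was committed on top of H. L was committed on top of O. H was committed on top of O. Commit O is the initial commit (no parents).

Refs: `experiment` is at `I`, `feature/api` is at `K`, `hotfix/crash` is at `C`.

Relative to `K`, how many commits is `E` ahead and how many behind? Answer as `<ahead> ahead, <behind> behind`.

Reachable from E: {A, B, C, E, F, H, J, K, L, N, O}.
Reachable from K: {F, H, K, L, O}.
Only in E's history (ahead): {A, B, C, E, J, N} — 6.
Only in K's history (behind): {} — 0.

6 ahead, 0 behind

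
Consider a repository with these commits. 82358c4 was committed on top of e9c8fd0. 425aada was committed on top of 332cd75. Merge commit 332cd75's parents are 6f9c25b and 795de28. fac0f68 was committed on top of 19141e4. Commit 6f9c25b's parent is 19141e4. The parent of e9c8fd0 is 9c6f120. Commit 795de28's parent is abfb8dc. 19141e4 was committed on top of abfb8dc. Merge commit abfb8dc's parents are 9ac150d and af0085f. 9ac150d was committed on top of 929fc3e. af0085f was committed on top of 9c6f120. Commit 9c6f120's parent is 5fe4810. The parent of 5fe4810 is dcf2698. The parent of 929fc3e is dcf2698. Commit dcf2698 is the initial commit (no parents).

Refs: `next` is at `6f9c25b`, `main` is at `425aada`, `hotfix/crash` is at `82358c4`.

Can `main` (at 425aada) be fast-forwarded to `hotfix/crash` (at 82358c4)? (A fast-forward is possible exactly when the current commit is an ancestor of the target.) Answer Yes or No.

A fast-forward from 425aada to 82358c4 is possible iff 425aada is an ancestor of 82358c4.
Ancestors of 82358c4: {5fe4810, 82358c4, 9c6f120, dcf2698, e9c8fd0}.
425aada is not among them, so fast-forward is not possible.

No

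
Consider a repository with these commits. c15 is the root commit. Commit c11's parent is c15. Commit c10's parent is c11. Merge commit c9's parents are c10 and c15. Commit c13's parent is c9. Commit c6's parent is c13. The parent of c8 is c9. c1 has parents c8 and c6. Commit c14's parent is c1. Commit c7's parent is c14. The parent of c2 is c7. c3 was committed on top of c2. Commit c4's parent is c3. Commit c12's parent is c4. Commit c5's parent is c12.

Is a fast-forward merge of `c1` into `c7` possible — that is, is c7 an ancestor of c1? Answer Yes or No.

A fast-forward from c7 to c1 is possible iff c7 is an ancestor of c1.
Ancestors of c1: {c1, c10, c11, c13, c15, c6, c8, c9}.
c7 is not among them, so fast-forward is not possible.

No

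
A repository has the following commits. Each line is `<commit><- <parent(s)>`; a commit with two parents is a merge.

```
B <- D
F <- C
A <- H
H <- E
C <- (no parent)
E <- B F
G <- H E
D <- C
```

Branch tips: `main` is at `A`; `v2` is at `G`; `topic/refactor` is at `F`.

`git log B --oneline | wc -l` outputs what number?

Walking parent pointers from B: reachable set = {B, C, D}.
That is 3 commits.

3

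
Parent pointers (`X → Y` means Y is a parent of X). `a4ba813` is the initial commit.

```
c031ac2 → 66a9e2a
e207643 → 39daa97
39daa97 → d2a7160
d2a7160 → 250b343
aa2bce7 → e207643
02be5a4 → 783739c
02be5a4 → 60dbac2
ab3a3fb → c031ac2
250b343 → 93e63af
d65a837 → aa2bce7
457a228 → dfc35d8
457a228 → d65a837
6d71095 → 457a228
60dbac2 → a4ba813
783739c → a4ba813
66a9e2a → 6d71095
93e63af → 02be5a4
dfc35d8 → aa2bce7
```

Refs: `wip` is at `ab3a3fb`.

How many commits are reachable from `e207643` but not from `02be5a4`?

5

Reachable from e207643: {02be5a4, 250b343, 39daa97, 60dbac2, 783739c, 93e63af, a4ba813, d2a7160, e207643}.
Reachable from 02be5a4: {02be5a4, 60dbac2, 783739c, a4ba813}.
In e207643's history but not 02be5a4's: {250b343, 39daa97, 93e63af, d2a7160, e207643} — 5 commits.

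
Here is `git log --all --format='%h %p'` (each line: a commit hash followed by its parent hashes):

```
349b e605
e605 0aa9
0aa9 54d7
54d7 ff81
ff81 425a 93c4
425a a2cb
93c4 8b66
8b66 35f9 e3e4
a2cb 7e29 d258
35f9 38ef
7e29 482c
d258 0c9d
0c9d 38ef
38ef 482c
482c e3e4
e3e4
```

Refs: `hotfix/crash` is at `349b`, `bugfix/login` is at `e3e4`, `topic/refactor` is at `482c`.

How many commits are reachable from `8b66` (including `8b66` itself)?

Walking parent pointers from 8b66: reachable set = {35f9, 38ef, 482c, 8b66, e3e4}.
That is 5 commits.

5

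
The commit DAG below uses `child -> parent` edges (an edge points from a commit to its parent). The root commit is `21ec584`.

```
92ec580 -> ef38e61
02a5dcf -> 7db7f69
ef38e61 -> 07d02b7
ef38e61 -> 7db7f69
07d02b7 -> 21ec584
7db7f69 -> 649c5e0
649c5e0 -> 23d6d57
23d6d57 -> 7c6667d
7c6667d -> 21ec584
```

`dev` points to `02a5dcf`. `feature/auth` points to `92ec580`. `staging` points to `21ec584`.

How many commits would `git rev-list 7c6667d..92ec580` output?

6

Reachable from 92ec580: {07d02b7, 21ec584, 23d6d57, 649c5e0, 7c6667d, 7db7f69, 92ec580, ef38e61}.
Reachable from 7c6667d: {21ec584, 7c6667d}.
In 92ec580's history but not 7c6667d's: {07d02b7, 23d6d57, 649c5e0, 7db7f69, 92ec580, ef38e61} — 6 commits.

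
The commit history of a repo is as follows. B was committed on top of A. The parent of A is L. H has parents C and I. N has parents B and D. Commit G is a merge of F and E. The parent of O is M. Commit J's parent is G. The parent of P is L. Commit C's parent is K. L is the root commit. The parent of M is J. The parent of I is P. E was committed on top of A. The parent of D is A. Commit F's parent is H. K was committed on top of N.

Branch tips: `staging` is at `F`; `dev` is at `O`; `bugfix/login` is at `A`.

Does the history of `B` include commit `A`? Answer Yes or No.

Yes

Ancestors of B (commits reachable by following parents): {A, B, L}.
A is in that set, so it is an ancestor of B.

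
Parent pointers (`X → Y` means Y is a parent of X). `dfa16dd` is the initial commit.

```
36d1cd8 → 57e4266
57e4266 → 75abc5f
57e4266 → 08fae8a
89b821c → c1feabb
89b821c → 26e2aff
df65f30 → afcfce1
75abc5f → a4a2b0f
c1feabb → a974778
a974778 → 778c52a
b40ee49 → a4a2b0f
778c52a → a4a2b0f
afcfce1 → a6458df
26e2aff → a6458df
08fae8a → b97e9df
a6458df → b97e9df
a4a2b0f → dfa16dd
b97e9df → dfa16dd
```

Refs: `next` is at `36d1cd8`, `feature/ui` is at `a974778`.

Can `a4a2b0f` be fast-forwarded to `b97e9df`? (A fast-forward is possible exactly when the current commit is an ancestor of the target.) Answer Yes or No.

A fast-forward from a4a2b0f to b97e9df is possible iff a4a2b0f is an ancestor of b97e9df.
Ancestors of b97e9df: {b97e9df, dfa16dd}.
a4a2b0f is not among them, so fast-forward is not possible.

No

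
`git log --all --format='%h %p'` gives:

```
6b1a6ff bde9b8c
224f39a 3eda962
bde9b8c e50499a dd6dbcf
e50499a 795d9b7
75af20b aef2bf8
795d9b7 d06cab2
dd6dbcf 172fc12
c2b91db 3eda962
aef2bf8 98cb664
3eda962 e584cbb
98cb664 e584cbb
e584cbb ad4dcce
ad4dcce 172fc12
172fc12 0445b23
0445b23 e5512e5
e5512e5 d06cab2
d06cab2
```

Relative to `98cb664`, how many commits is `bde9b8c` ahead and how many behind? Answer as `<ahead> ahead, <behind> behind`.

4 ahead, 3 behind

Reachable from bde9b8c: {0445b23, 172fc12, 795d9b7, bde9b8c, d06cab2, dd6dbcf, e50499a, e5512e5}.
Reachable from 98cb664: {0445b23, 172fc12, 98cb664, ad4dcce, d06cab2, e5512e5, e584cbb}.
Only in bde9b8c's history (ahead): {795d9b7, bde9b8c, dd6dbcf, e50499a} — 4.
Only in 98cb664's history (behind): {98cb664, ad4dcce, e584cbb} — 3.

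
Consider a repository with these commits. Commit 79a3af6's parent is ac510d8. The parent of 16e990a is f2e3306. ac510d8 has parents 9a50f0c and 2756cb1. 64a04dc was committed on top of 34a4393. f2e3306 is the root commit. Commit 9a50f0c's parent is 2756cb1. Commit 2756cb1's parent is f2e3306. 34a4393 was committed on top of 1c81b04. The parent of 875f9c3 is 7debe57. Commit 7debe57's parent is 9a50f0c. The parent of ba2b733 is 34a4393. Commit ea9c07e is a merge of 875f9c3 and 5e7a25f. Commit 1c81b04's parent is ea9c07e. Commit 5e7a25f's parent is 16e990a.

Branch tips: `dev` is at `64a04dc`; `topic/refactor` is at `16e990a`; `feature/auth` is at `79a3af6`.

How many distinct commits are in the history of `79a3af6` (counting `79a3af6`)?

Walking parent pointers from 79a3af6: reachable set = {2756cb1, 79a3af6, 9a50f0c, ac510d8, f2e3306}.
That is 5 commits.

5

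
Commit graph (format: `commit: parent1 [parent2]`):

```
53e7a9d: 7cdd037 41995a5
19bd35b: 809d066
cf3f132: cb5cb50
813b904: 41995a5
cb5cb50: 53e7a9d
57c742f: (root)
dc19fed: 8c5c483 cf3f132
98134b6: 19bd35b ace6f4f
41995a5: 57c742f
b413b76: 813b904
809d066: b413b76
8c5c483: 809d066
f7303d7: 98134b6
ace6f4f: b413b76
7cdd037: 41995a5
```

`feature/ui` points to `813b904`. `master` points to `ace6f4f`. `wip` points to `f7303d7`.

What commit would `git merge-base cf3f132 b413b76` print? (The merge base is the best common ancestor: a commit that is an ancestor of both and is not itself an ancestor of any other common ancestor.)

41995a5

Ancestors of cf3f132: {41995a5, 53e7a9d, 57c742f, 7cdd037, cb5cb50, cf3f132}.
Ancestors of b413b76: {41995a5, 57c742f, 813b904, b413b76}.
Common ancestors: {41995a5, 57c742f}.
Among these, 41995a5 is not an ancestor of any other common ancestor — it is the merge base.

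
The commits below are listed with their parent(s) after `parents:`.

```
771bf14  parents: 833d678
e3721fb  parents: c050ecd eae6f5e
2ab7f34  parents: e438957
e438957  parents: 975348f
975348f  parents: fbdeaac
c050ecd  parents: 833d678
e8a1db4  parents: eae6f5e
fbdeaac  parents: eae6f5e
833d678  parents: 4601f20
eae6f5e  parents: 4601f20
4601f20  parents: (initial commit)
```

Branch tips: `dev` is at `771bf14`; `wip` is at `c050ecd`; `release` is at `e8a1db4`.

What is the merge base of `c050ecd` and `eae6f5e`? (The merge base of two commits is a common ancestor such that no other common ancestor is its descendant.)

Ancestors of c050ecd: {4601f20, 833d678, c050ecd}.
Ancestors of eae6f5e: {4601f20, eae6f5e}.
Common ancestors: {4601f20}.
The only common ancestor is 4601f20, so it is the merge base.

4601f20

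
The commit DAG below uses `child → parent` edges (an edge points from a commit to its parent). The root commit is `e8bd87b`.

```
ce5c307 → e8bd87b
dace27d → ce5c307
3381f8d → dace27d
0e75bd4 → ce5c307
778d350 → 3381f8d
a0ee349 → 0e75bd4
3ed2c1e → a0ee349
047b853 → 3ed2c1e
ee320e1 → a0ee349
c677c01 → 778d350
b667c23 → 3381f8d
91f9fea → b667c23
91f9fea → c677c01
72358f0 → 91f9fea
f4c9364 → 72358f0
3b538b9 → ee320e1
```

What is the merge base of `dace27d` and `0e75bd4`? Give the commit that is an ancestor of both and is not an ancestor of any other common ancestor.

ce5c307

Ancestors of dace27d: {ce5c307, dace27d, e8bd87b}.
Ancestors of 0e75bd4: {0e75bd4, ce5c307, e8bd87b}.
Common ancestors: {ce5c307, e8bd87b}.
Among these, ce5c307 is not an ancestor of any other common ancestor — it is the merge base.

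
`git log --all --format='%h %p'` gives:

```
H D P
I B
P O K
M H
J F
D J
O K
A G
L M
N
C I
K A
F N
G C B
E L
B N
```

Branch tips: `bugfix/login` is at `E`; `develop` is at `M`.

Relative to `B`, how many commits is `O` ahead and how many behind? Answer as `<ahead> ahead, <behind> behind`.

6 ahead, 0 behind

Reachable from O: {A, B, C, G, I, K, N, O}.
Reachable from B: {B, N}.
Only in O's history (ahead): {A, C, G, I, K, O} — 6.
Only in B's history (behind): {} — 0.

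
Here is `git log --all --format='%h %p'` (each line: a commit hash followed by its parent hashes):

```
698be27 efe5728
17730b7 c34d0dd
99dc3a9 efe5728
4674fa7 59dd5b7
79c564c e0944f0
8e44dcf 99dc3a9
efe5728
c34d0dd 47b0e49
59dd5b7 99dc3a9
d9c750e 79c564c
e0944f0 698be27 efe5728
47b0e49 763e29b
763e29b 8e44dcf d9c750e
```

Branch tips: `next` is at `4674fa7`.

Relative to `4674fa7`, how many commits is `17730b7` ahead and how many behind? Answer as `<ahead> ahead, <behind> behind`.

9 ahead, 2 behind

Reachable from 17730b7: {17730b7, 47b0e49, 698be27, 763e29b, 79c564c, 8e44dcf, 99dc3a9, c34d0dd, d9c750e, e0944f0, efe5728}.
Reachable from 4674fa7: {4674fa7, 59dd5b7, 99dc3a9, efe5728}.
Only in 17730b7's history (ahead): {17730b7, 47b0e49, 698be27, 763e29b, 79c564c, 8e44dcf, c34d0dd, d9c750e, e0944f0} — 9.
Only in 4674fa7's history (behind): {4674fa7, 59dd5b7} — 2.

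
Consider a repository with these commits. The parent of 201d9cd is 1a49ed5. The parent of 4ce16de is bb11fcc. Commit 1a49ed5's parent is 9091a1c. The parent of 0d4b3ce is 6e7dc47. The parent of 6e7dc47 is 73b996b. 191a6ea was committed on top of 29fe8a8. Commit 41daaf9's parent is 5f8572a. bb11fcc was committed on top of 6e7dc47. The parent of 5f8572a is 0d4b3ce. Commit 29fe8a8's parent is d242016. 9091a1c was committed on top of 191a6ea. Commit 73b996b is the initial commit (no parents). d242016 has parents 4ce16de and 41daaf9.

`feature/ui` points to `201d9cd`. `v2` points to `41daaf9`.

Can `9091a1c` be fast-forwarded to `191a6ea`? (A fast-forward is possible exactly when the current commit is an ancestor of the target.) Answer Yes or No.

No

A fast-forward from 9091a1c to 191a6ea is possible iff 9091a1c is an ancestor of 191a6ea.
Ancestors of 191a6ea: {0d4b3ce, 191a6ea, 29fe8a8, 41daaf9, 4ce16de, 5f8572a, 6e7dc47, 73b996b, bb11fcc, d242016}.
9091a1c is not among them, so fast-forward is not possible.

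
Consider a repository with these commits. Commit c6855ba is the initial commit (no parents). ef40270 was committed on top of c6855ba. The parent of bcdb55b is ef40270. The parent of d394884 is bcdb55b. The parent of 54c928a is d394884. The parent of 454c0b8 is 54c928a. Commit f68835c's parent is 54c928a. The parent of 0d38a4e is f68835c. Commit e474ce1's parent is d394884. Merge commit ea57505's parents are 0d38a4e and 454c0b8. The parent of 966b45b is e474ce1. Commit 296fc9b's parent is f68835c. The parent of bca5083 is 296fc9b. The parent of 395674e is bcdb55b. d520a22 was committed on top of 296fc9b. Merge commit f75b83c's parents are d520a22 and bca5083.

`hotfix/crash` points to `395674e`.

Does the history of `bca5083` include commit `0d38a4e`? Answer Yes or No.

No

Ancestors of bca5083: {296fc9b, 54c928a, bca5083, bcdb55b, c6855ba, d394884, ef40270, f68835c}.
0d38a4e is not in that set, so it is not an ancestor of bca5083.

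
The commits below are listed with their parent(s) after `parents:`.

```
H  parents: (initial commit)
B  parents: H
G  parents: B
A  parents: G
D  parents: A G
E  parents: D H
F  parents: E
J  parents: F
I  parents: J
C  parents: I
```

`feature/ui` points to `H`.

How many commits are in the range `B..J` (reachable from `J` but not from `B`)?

6

Reachable from J: {A, B, D, E, F, G, H, J}.
Reachable from B: {B, H}.
In J's history but not B's: {A, D, E, F, G, J} — 6 commits.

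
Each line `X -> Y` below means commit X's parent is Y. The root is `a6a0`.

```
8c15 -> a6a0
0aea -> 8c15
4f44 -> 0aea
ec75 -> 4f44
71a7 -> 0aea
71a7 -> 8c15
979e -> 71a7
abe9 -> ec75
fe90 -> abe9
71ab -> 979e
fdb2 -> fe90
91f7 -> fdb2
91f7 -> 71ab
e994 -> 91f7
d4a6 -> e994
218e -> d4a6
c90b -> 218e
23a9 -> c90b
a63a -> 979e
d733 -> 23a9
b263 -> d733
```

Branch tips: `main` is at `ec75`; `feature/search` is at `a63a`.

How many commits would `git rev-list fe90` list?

Walking parent pointers from fe90: reachable set = {0aea, 4f44, 8c15, a6a0, abe9, ec75, fe90}.
That is 7 commits.

7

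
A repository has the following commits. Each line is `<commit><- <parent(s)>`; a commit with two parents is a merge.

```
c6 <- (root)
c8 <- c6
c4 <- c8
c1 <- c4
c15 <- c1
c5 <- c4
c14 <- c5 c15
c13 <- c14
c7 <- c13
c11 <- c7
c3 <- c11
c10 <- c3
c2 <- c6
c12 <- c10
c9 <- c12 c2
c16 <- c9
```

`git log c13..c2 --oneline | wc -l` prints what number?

1

Reachable from c2: {c2, c6}.
Reachable from c13: {c1, c13, c14, c15, c4, c5, c6, c8}.
In c2's history but not c13's: {c2} — 1 commit.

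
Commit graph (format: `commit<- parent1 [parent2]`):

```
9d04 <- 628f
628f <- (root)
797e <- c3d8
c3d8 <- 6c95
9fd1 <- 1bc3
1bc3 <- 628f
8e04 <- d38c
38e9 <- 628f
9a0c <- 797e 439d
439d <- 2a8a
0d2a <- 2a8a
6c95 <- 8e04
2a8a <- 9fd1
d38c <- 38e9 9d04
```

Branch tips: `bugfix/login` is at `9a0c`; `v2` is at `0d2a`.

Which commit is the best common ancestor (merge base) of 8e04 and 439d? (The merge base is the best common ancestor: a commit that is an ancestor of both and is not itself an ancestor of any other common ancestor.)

Ancestors of 8e04: {38e9, 628f, 8e04, 9d04, d38c}.
Ancestors of 439d: {1bc3, 2a8a, 439d, 628f, 9fd1}.
Common ancestors: {628f}.
The only common ancestor is 628f, so it is the merge base.

628f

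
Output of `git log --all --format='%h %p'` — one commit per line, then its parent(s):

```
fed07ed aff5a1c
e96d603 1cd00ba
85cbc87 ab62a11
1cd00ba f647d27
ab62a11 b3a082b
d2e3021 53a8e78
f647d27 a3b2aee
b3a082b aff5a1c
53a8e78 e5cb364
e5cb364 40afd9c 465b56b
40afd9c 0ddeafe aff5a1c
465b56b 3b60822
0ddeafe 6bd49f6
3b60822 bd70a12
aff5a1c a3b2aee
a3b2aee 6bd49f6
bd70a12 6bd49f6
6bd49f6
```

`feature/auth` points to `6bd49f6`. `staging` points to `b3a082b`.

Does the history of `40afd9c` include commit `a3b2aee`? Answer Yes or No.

Ancestors of 40afd9c (commits reachable by following parents): {0ddeafe, 40afd9c, 6bd49f6, a3b2aee, aff5a1c}.
a3b2aee is in that set, so it is an ancestor of 40afd9c.

Yes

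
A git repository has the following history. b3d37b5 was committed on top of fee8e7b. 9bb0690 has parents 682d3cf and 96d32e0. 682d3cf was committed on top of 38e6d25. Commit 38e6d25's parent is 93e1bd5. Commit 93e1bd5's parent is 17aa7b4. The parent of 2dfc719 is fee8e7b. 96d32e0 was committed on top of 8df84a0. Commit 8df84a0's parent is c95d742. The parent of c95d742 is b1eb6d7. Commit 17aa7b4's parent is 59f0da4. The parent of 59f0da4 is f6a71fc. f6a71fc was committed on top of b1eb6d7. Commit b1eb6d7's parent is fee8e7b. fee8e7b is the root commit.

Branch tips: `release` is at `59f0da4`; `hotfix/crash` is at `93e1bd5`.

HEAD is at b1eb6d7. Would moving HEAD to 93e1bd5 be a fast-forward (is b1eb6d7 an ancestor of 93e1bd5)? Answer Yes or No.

Yes

A fast-forward from b1eb6d7 to 93e1bd5 is possible iff b1eb6d7 is an ancestor of 93e1bd5.
Ancestors of 93e1bd5: {17aa7b4, 59f0da4, 93e1bd5, b1eb6d7, f6a71fc, fee8e7b}.
b1eb6d7 is among them, so fast-forward is possible.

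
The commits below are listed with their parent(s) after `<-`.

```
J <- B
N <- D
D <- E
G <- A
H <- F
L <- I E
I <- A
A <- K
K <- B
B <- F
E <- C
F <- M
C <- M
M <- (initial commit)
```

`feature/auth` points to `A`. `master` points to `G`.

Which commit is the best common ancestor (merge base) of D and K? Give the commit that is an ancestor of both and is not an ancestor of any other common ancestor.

M

Ancestors of D: {C, D, E, M}.
Ancestors of K: {B, F, K, M}.
Common ancestors: {M}.
The only common ancestor is M, so it is the merge base.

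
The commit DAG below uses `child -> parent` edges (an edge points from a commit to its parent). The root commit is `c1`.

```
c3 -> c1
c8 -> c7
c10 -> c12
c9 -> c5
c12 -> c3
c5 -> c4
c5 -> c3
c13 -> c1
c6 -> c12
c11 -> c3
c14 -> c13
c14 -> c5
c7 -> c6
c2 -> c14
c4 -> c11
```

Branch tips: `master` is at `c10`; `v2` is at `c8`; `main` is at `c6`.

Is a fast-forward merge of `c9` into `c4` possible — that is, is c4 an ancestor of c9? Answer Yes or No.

Yes

A fast-forward from c4 to c9 is possible iff c4 is an ancestor of c9.
Ancestors of c9: {c1, c11, c3, c4, c5, c9}.
c4 is among them, so fast-forward is possible.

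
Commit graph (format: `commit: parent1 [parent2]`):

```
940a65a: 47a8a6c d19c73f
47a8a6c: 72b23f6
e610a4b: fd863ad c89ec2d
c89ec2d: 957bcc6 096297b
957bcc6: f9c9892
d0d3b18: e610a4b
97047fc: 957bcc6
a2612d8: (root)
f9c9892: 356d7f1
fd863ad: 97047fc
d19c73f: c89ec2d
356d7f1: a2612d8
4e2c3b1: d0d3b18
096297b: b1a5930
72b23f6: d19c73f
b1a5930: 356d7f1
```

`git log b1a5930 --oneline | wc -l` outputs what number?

Walking parent pointers from b1a5930: reachable set = {356d7f1, a2612d8, b1a5930}.
That is 3 commits.

3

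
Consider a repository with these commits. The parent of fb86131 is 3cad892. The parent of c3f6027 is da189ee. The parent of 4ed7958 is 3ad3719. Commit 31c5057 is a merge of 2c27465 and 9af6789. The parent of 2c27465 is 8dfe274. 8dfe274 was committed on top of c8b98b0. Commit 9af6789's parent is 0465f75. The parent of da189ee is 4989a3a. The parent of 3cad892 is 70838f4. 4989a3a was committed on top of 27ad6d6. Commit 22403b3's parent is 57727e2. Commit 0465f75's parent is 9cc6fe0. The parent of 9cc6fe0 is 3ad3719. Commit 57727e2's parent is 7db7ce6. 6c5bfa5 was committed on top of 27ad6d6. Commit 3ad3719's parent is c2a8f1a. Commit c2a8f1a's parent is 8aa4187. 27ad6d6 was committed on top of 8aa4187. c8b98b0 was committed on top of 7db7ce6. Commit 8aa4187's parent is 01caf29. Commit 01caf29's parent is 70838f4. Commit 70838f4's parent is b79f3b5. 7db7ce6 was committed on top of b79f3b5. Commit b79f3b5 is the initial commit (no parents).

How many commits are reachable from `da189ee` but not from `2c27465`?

Reachable from da189ee: {01caf29, 27ad6d6, 4989a3a, 70838f4, 8aa4187, b79f3b5, da189ee}.
Reachable from 2c27465: {2c27465, 7db7ce6, 8dfe274, b79f3b5, c8b98b0}.
In da189ee's history but not 2c27465's: {01caf29, 27ad6d6, 4989a3a, 70838f4, 8aa4187, da189ee} — 6 commits.

6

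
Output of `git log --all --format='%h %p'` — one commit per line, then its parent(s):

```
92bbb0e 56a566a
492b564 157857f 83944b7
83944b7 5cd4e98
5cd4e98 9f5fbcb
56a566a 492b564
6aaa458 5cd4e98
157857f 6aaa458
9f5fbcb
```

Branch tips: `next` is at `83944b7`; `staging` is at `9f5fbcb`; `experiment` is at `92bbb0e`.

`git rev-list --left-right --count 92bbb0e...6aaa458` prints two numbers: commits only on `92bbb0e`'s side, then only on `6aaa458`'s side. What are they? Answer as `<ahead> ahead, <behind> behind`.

5 ahead, 0 behind

Reachable from 92bbb0e: {157857f, 492b564, 56a566a, 5cd4e98, 6aaa458, 83944b7, 92bbb0e, 9f5fbcb}.
Reachable from 6aaa458: {5cd4e98, 6aaa458, 9f5fbcb}.
Only in 92bbb0e's history (ahead): {157857f, 492b564, 56a566a, 83944b7, 92bbb0e} — 5.
Only in 6aaa458's history (behind): {} — 0.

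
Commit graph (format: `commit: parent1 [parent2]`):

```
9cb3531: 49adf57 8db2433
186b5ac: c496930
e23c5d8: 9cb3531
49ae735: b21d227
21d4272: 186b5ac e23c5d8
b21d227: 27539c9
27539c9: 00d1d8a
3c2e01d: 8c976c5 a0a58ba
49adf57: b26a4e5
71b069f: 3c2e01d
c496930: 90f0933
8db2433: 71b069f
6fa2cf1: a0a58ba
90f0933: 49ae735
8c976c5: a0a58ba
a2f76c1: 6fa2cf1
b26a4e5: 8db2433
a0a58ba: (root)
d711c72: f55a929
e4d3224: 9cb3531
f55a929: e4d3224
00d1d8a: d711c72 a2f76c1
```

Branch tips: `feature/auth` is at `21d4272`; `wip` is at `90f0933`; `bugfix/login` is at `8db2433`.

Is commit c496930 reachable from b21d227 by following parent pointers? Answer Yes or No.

Ancestors of b21d227: {00d1d8a, 27539c9, 3c2e01d, 49adf57, 6fa2cf1, 71b069f, 8c976c5, 8db2433, 9cb3531, a0a58ba, a2f76c1, b21d227, b26a4e5, d711c72, e4d3224, f55a929}.
c496930 is not in that set, so it is not an ancestor of b21d227.

No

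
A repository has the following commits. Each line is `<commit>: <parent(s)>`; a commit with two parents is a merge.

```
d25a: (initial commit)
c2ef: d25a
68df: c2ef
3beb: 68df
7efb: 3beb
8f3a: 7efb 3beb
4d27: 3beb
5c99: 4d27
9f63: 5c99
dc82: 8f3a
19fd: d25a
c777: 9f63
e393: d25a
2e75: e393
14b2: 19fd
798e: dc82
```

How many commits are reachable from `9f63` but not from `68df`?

Reachable from 9f63: {3beb, 4d27, 5c99, 68df, 9f63, c2ef, d25a}.
Reachable from 68df: {68df, c2ef, d25a}.
In 9f63's history but not 68df's: {3beb, 4d27, 5c99, 9f63} — 4 commits.

4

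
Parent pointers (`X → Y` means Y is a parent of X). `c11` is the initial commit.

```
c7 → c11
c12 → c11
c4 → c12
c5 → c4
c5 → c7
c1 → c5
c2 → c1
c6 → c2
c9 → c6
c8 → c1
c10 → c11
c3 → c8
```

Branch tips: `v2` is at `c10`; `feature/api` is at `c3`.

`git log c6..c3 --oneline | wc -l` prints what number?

Reachable from c3: {c1, c11, c12, c3, c4, c5, c7, c8}.
Reachable from c6: {c1, c11, c12, c2, c4, c5, c6, c7}.
In c3's history but not c6's: {c3, c8} — 2 commits.

2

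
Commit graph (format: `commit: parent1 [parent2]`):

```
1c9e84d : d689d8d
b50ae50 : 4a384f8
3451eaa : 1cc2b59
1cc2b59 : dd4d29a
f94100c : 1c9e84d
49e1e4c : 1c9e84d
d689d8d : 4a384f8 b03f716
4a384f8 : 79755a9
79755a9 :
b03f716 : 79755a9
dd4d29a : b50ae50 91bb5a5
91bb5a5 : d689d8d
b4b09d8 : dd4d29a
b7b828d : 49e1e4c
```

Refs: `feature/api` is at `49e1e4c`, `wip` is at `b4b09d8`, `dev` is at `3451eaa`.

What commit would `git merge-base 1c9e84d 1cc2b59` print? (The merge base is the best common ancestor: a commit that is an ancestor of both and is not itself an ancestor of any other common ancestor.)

Ancestors of 1c9e84d: {1c9e84d, 4a384f8, 79755a9, b03f716, d689d8d}.
Ancestors of 1cc2b59: {1cc2b59, 4a384f8, 79755a9, 91bb5a5, b03f716, b50ae50, d689d8d, dd4d29a}.
Common ancestors: {4a384f8, 79755a9, b03f716, d689d8d}.
Among these, d689d8d is not an ancestor of any other common ancestor — it is the merge base.

d689d8d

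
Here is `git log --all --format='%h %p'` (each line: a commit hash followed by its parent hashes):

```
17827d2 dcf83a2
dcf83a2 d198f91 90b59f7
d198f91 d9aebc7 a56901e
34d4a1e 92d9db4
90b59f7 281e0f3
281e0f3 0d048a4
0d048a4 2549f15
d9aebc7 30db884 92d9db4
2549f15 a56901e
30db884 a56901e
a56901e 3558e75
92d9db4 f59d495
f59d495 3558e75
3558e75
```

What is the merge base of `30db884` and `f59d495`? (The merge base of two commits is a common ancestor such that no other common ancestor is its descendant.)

Ancestors of 30db884: {30db884, 3558e75, a56901e}.
Ancestors of f59d495: {3558e75, f59d495}.
Common ancestors: {3558e75}.
The only common ancestor is 3558e75, so it is the merge base.

3558e75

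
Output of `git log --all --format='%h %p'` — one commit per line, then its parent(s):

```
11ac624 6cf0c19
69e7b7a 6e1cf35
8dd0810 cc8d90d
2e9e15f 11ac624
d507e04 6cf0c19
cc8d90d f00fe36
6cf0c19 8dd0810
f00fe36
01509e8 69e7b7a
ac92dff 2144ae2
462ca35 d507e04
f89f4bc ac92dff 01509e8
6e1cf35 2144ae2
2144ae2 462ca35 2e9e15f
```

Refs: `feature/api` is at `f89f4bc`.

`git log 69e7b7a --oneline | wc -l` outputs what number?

Walking parent pointers from 69e7b7a: reachable set = {11ac624, 2144ae2, 2e9e15f, 462ca35, 69e7b7a, 6cf0c19, 6e1cf35, 8dd0810, cc8d90d, d507e04, f00fe36}.
That is 11 commits.

11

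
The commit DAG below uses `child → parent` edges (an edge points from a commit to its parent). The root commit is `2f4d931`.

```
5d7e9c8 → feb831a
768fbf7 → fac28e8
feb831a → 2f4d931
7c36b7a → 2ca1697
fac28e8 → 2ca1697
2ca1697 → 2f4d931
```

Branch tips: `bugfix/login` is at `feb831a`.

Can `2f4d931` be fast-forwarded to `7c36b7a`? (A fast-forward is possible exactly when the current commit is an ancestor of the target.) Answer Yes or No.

A fast-forward from 2f4d931 to 7c36b7a is possible iff 2f4d931 is an ancestor of 7c36b7a.
Ancestors of 7c36b7a: {2ca1697, 2f4d931, 7c36b7a}.
2f4d931 is among them, so fast-forward is possible.

Yes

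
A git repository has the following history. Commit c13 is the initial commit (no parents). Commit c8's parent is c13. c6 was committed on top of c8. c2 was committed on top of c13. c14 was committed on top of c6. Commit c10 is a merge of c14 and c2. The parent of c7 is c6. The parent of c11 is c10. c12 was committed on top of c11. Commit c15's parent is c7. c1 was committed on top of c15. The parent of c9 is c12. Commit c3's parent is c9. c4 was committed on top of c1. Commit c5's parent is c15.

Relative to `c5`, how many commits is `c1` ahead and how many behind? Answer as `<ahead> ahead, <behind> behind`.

1 ahead, 1 behind

Reachable from c1: {c1, c13, c15, c6, c7, c8}.
Reachable from c5: {c13, c15, c5, c6, c7, c8}.
Only in c1's history (ahead): {c1} — 1.
Only in c5's history (behind): {c5} — 1.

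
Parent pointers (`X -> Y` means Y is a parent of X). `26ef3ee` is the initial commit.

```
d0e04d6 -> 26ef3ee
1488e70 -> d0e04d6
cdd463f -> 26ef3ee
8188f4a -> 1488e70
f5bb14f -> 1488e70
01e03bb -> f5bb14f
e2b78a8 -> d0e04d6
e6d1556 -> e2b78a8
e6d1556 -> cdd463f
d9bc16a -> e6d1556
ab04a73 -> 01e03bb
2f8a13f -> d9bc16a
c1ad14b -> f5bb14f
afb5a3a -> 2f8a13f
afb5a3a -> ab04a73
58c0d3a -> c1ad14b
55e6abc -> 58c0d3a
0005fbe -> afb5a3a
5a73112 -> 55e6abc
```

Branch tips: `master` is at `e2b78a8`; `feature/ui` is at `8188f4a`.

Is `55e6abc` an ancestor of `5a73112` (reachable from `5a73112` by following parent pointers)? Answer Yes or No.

Yes

Ancestors of 5a73112 (commits reachable by following parents): {1488e70, 26ef3ee, 55e6abc, 58c0d3a, 5a73112, c1ad14b, d0e04d6, f5bb14f}.
55e6abc is in that set, so it is an ancestor of 5a73112.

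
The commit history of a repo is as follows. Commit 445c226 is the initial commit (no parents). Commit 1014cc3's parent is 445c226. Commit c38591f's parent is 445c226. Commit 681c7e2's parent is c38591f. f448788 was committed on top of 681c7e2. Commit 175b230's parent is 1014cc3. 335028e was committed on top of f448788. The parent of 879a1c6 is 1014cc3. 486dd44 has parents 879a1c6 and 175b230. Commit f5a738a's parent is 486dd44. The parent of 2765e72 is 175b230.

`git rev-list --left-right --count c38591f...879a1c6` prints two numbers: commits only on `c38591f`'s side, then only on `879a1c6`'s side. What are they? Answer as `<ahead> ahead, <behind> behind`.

1 ahead, 2 behind

Reachable from c38591f: {445c226, c38591f}.
Reachable from 879a1c6: {1014cc3, 445c226, 879a1c6}.
Only in c38591f's history (ahead): {c38591f} — 1.
Only in 879a1c6's history (behind): {1014cc3, 879a1c6} — 2.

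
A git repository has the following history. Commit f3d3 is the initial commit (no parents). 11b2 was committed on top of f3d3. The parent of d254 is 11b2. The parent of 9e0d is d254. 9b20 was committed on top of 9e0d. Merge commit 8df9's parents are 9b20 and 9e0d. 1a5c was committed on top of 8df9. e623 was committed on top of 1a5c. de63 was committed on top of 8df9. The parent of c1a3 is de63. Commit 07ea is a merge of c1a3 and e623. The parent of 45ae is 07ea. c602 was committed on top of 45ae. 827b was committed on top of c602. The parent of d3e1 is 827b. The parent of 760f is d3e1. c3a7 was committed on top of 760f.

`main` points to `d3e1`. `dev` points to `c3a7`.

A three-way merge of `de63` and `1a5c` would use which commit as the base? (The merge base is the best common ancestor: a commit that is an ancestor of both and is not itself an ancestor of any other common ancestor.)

8df9

Ancestors of de63: {11b2, 8df9, 9b20, 9e0d, d254, de63, f3d3}.
Ancestors of 1a5c: {11b2, 1a5c, 8df9, 9b20, 9e0d, d254, f3d3}.
Common ancestors: {11b2, 8df9, 9b20, 9e0d, d254, f3d3}.
Among these, 8df9 is not an ancestor of any other common ancestor — it is the merge base.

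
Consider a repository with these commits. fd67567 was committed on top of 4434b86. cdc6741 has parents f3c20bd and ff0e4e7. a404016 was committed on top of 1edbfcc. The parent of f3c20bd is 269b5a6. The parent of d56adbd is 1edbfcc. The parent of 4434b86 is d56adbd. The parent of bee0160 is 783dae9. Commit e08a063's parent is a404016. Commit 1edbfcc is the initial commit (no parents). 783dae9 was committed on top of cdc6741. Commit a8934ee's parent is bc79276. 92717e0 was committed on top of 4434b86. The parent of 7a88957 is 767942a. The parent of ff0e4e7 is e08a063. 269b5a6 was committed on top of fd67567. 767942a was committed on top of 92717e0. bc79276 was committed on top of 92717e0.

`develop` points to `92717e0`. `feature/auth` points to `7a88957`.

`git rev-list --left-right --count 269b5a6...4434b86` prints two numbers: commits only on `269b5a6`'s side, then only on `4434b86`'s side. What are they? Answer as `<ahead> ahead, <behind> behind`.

Reachable from 269b5a6: {1edbfcc, 269b5a6, 4434b86, d56adbd, fd67567}.
Reachable from 4434b86: {1edbfcc, 4434b86, d56adbd}.
Only in 269b5a6's history (ahead): {269b5a6, fd67567} — 2.
Only in 4434b86's history (behind): {} — 0.

2 ahead, 0 behind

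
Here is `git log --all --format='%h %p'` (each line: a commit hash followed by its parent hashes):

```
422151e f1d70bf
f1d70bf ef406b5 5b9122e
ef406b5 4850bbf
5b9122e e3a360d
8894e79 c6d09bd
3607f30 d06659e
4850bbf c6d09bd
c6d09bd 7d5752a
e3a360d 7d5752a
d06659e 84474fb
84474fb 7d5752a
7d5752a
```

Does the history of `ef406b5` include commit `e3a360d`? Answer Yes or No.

No

Ancestors of ef406b5: {4850bbf, 7d5752a, c6d09bd, ef406b5}.
e3a360d is not in that set, so it is not an ancestor of ef406b5.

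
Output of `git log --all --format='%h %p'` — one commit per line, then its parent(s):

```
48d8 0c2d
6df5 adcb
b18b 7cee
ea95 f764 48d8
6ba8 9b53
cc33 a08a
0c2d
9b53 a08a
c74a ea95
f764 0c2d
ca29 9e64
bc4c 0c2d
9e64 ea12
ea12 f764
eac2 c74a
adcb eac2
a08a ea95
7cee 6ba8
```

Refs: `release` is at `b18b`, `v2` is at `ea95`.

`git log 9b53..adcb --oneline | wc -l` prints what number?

Reachable from adcb: {0c2d, 48d8, adcb, c74a, ea95, eac2, f764}.
Reachable from 9b53: {0c2d, 48d8, 9b53, a08a, ea95, f764}.
In adcb's history but not 9b53's: {adcb, c74a, eac2} — 3 commits.

3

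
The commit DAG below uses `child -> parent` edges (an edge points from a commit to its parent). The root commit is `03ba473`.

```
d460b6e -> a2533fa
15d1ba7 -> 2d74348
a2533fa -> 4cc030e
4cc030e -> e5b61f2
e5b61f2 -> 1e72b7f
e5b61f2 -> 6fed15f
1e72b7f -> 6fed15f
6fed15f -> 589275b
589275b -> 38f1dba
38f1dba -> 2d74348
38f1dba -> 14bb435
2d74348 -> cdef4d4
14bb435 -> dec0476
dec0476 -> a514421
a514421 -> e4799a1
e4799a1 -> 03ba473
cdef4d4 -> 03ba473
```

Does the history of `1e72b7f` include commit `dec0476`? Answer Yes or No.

Yes

Ancestors of 1e72b7f (commits reachable by following parents): {03ba473, 14bb435, 1e72b7f, 2d74348, 38f1dba, 589275b, 6fed15f, a514421, cdef4d4, dec0476, e4799a1}.
dec0476 is in that set, so it is an ancestor of 1e72b7f.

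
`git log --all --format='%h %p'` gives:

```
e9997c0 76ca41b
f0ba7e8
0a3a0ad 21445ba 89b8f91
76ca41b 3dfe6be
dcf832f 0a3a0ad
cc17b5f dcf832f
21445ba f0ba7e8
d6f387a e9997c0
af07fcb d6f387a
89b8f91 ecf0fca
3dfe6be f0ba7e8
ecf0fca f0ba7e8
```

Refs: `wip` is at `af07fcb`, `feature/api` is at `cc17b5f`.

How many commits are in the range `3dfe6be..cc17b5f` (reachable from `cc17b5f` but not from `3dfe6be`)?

Reachable from cc17b5f: {0a3a0ad, 21445ba, 89b8f91, cc17b5f, dcf832f, ecf0fca, f0ba7e8}.
Reachable from 3dfe6be: {3dfe6be, f0ba7e8}.
In cc17b5f's history but not 3dfe6be's: {0a3a0ad, 21445ba, 89b8f91, cc17b5f, dcf832f, ecf0fca} — 6 commits.

6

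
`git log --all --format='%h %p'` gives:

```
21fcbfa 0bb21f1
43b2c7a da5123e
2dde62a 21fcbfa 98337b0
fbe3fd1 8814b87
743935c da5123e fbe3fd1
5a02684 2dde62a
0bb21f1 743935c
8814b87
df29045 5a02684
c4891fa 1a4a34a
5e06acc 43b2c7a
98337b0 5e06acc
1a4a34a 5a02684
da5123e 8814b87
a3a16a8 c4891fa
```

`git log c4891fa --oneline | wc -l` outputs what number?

13

Walking parent pointers from c4891fa: reachable set = {0bb21f1, 1a4a34a, 21fcbfa, 2dde62a, 43b2c7a, 5a02684, 5e06acc, 743935c, 8814b87, 98337b0, c4891fa, da5123e, fbe3fd1}.
That is 13 commits.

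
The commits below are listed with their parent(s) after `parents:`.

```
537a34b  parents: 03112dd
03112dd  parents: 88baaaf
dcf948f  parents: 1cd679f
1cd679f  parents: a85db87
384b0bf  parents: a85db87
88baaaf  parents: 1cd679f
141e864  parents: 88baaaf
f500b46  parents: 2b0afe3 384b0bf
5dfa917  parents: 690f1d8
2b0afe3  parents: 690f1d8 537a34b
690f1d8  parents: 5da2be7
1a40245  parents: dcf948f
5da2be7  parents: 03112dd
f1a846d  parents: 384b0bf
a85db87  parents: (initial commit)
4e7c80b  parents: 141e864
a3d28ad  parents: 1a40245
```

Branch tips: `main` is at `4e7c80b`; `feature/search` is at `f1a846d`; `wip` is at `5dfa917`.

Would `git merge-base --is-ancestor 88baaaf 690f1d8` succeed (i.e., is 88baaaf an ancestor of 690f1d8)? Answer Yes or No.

Yes

Ancestors of 690f1d8 (commits reachable by following parents): {03112dd, 1cd679f, 5da2be7, 690f1d8, 88baaaf, a85db87}.
88baaaf is in that set, so it is an ancestor of 690f1d8.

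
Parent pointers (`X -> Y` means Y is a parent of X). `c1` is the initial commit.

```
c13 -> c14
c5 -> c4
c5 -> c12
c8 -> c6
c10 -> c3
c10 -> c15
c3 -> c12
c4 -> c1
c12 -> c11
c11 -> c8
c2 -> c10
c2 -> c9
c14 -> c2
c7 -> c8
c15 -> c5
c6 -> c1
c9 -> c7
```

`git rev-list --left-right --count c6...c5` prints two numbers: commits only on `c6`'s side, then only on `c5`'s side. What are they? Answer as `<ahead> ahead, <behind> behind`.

Reachable from c6: {c1, c6}.
Reachable from c5: {c1, c11, c12, c4, c5, c6, c8}.
Only in c6's history (ahead): {} — 0.
Only in c5's history (behind): {c11, c12, c4, c5, c8} — 5.

0 ahead, 5 behind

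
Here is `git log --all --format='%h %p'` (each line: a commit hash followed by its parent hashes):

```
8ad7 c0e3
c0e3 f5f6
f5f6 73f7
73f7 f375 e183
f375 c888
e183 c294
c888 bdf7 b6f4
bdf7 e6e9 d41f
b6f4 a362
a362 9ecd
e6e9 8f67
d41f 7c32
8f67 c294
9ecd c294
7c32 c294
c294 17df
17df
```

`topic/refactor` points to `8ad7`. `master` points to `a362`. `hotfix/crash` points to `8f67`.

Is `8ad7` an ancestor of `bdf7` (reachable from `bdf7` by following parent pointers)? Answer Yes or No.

Ancestors of bdf7: {17df, 7c32, 8f67, bdf7, c294, d41f, e6e9}.
8ad7 is not in that set, so it is not an ancestor of bdf7.

No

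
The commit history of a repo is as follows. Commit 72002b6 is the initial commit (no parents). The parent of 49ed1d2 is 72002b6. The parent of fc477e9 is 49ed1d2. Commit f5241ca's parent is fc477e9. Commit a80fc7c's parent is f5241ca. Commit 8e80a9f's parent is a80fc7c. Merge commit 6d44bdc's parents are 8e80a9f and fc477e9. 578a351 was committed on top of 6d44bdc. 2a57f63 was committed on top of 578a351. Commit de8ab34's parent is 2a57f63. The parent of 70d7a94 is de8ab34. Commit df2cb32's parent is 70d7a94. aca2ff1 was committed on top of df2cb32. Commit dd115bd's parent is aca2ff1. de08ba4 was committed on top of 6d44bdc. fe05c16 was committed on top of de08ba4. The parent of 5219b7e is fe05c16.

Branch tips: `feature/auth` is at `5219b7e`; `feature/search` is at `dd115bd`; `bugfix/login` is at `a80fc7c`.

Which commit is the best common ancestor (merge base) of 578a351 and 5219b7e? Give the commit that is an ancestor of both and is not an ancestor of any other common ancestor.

6d44bdc

Ancestors of 578a351: {49ed1d2, 578a351, 6d44bdc, 72002b6, 8e80a9f, a80fc7c, f5241ca, fc477e9}.
Ancestors of 5219b7e: {49ed1d2, 5219b7e, 6d44bdc, 72002b6, 8e80a9f, a80fc7c, de08ba4, f5241ca, fc477e9, fe05c16}.
Common ancestors: {49ed1d2, 6d44bdc, 72002b6, 8e80a9f, a80fc7c, f5241ca, fc477e9}.
Among these, 6d44bdc is not an ancestor of any other common ancestor — it is the merge base.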